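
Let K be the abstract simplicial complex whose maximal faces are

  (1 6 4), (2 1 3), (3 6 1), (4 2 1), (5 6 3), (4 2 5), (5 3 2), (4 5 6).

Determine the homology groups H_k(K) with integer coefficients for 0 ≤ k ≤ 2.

We work with the vertex ordering 1 < 2 < 3 < 4 < 5 < 6. The simplices of K, each written with vertices in increasing order, are:

  0-simplices (6): [1], [2], [3], [4], [5], [6]
  1-simplices (12): [1,2], [1,3], [1,4], [1,6], [2,3], [2,4], [2,5], [3,5], [3,6], [4,5], [4,6], [5,6]
  2-simplices (8): [1,2,3], [1,2,4], [1,3,6], [1,4,6], [2,3,5], [2,4,5], [3,5,6], [4,5,6]

so the chain groups are C_0 ≅ Z^6, C_1 ≅ Z^12, C_2 ≅ Z^8.

The boundary map ∂_1: C_1 → C_0 sends each edge [p,q] (with p < q) to q − p.
This gives a 6×12 integer matrix of rank 5; reducing to Smith normal form yields diagonal entries (1,1,1,1,1).

The boundary map ∂_2: C_2 → C_1 acts by ∂[p,q,r] = [q,r] − [p,r] + [p,q]. For instance
  ∂[1,2,4] = [2,4] − [1,4] + [1,2],
  ∂[2,3,5] = [3,5] − [2,5] + [2,3].
As a 12×8 matrix over Z this has rank 7, with invariant factors (1,1,1,1,1,1,1).

Computing H_k = (kernel of ∂_k) / (image of ∂_{k+1}):

  H_0: rank C_0 − rank ∂_1 = 6 − 5 = 1, and the invariant factors of ∂_1 are all 1, so H_0 = Z.
  H_1: rank ker ∂_1 − rank ∂_2 = (12 − 5) − 7 = 0, and the invariant factors of ∂_2 are all 1, so H_1 = 0.
  H_2: rank ker ∂_2 − rank ∂_3 = (8 − 7) − 0 = 1, and there is no ∂_3, so H_2 = Z.

H_0 ≅ Z,  H_1 = 0,  H_2 ≅ Z.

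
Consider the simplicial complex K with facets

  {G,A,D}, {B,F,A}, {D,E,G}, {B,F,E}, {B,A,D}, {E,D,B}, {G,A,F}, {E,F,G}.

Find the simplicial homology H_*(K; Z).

We work with the vertex ordering A < B < D < E < F < G. The simplices of K, each written with vertices in increasing order, are:

  0-simplices (6): A, B, D, E, F, G
  1-simplices (12): AB, AD, AF, AG, BD, BE, BF, DE, DG, EF, EG, FG
  2-simplices (8): ABD, ABF, ADG, AFG, BDE, BEF, DEG, EFG

Hence C_0 ≅ Z^6, C_1 ≅ Z^12, C_2 ≅ Z^8.

∂_1: C_1 → C_0 is given by ∂[p,q] = [q] − [p]. For instance
  ∂DG = G − D.
This gives a 6×12 integer matrix of rank 5; reducing to Smith normal form yields diagonal entries (1,1,1,1,1).

The boundary map ∂_2: C_2 → C_1 acts by ∂[p,q,r] = [q,r] − [p,r] + [p,q]. For instance
  ∂ABF = BF − AF + AB,
  ∂AFG = FG − AG + AF.
The resulting 12×8 matrix has rank 7, and its Smith normal form has invariant factors (1,1,1,1,1,1,1).

Reading off H_k = ker ∂_k / im ∂_{k+1}:

  H_0: rank C_0 − rank ∂_1 = 6 − 5 = 1, and the invariant factors of ∂_1 are all 1, so H_0 ≅ Z.
  H_1: rank ker ∂_1 − rank ∂_2 = (12 − 5) − 7 = 0, and the invariant factors of ∂_2 are all 1, so H_1 ≅ 0.
  H_2: rank ker ∂_2 − rank ∂_3 = (8 − 7) − 0 = 1, and there is no ∂_3, so H_2 ≅ Z.

As a check, the Euler characteristic is 6 − 12 + 8 = 2, which agrees with 1 − 0 + 1 = 2.

H_0 = Z,  H_1 = 0,  H_2 = Z.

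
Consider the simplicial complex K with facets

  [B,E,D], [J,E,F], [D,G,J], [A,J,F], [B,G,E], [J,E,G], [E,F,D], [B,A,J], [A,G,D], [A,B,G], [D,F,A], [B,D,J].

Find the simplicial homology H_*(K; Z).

Fix the vertex order A < B < D < E < F < G < J and write every simplex with vertices in increasing order. Then dim K = 2 and the simplices of K are:

  0-simplices (7): A, B, D, E, F, G, J
  1-simplices (18): AB, AD, AF, AG, AJ, BD, BE, BG, BJ, DE, DF, DG, DJ, EF, EG, EJ, FJ, GJ
  2-simplices (12): ABG, ABJ, ADF, ADG, AFJ, BDE, BDJ, BEG, DEF, DGJ, EFJ, EGJ

giving chain groups C_0 ≅ Z^7, C_1 ≅ Z^18, C_2 ≅ Z^12.

The boundary map ∂_1: C_1 → C_0 is given by ∂[p,q] = [q] − [p].
As a 7×18 matrix over Z this has rank 6, with invariant factors (1,1,1,1,1,1).

Boundary ∂_2: C_2 → C_1 maps a triangle to the signed sum of its edges. For instance
  ∂BDJ = DJ − BJ + BD,
  ∂ABJ = BJ − AJ + AB.
As a 18×12 matrix over Z this has rank 12, with invariant factors (1,1,1,1,1,1,1,1,1,1,1,2).

Computing H_k = (kernel of ∂_k) / (image of ∂_{k+1}):

  H_0: rank C_0 − rank ∂_1 = 7 − 6 = 1, and the invariant factors of ∂_1 are all 1, so H_0 ≅ Z.
  H_1: rank ker ∂_1 − rank ∂_2 = (18 − 6) − 12 = 0, and ∂_2 has invariant factor 2 > 1, so H_1 ≅ Z_2.
  H_2: rank ker ∂_2 − rank ∂_3 = (12 − 12) − 0 = 0, and there is no ∂_3, so H_2 ≅ 0.

H_0 = Z,  H_1 = Z_2,  H_2 = 0.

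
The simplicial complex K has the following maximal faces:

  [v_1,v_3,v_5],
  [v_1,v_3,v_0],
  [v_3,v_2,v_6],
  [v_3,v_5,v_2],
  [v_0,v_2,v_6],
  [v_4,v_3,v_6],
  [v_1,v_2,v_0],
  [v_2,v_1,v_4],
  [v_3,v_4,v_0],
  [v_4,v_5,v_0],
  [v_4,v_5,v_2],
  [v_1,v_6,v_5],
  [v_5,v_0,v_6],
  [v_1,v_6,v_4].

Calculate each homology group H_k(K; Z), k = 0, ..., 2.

H_0 = Z,  H_1 = Z^2,  H_2 = Z.

K has 7 vertices, 21 edges, 14 triangles.
rank ∂_0 = 0, rank ∂_1 = 6 ⇒ b_0 = 7 − 0 − 6 = 1; all invariant factors of ∂_1 are 1 so no torsion. So H_0 ≅ Z.
rank ∂_1 = 6, rank ∂_2 = 13 ⇒ b_1 = 21 − 6 − 13 = 2; all invariant factors of ∂_2 are 1 so no torsion. So H_1 ≅ Z^2.
rank ∂_2 = 13, rank ∂_3 = 0 ⇒ b_2 = 14 − 13 − 0 = 1. So H_2 ≅ Z.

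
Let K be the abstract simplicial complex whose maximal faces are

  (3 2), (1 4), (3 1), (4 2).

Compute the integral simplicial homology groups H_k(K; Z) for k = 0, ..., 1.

Fix the vertex order 1 < 2 < 3 < 4 and write every simplex with vertices in increasing order. Then dim K = 1 and the simplices of K are:

  0-simplices (4): [1], [2], [3], [4]
  1-simplices (4): [1,3], [1,4], [2,3], [2,4]

so the chain groups are C_0 ≅ Z^4, C_1 ≅ Z^4.

∂_1: C_1 → C_0 maps an edge to its endpoints' difference, ∂[p,q] = q − p. For instance
  ∂[1,4] = [4] − [1].
As a 4×4 matrix over Z this has rank 3, with invariant factors (1,1,1).

Reading off H_k = ker ∂_k / im ∂_{k+1}:

  H_0: rank C_0 − rank ∂_1 = 4 − 3 = 1, and the invariant factors of ∂_1 are all 1, so H_0 ≅ Z.
  H_1: rank ker ∂_1 − rank ∂_2 = (4 − 3) − 0 = 1, and there is no ∂_2, so H_1 ≅ Z.

H_0 = Z,  H_1 = Z.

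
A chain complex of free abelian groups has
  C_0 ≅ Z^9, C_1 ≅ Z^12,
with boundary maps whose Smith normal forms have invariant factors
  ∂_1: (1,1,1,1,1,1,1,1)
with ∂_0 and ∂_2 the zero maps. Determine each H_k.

H_0 ≅ Z,  H_1 ≅ Z^4.

H_0: b_0 = 9 − 0 − 8 = 1; torsion from ∂_1 factors > 1: none. So H_0 ≅ Z.
H_1: b_1 = 12 − 8 − 0 = 4; torsion from ∂_2 factors > 1: none. So H_1 ≅ Z^4.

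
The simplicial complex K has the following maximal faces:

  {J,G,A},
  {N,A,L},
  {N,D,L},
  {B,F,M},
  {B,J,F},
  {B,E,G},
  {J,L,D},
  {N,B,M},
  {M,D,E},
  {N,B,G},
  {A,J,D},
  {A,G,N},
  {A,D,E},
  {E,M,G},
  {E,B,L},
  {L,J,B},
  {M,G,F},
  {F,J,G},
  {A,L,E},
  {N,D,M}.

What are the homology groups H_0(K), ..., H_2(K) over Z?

Order the vertices as A < B < D < E < F < G < J < L < M < N. Listing each simplex with vertices in this order, K has dimension 2 with simplices:

  0-simplices (10): A, B, D, E, F, G, J, L, M, N
  1-simplices (30): AD, AE, AG, AJ, AL, AN, BE, BF, BG, BJ, BL, BM, BN, DE, DJ, DL, DM, DN, EG, EL, EM, FG, FJ, FM, GJ, GM, GN, JL, LN, MN
  2-simplices (20): ADE, ADJ, AEL, AGJ, AGN, ALN, BEG, BEL, BFJ, BFM, BGN, BJL, BMN, DEM, DJL, DLN, DMN, EGM, FGJ, FGM

so the chain groups are C_0 ≅ Z^10, C_1 ≅ Z^30, C_2 ≅ Z^20.

Boundary ∂_1: C_1 → C_0 sends each edge [p,q] (with p < q) to q − p.
This gives a 10×30 integer matrix of rank 9; reducing to Smith normal form yields diagonal entries (1,1,1,1,1,1,1,1,1).

Boundary ∂_2: C_2 → C_1 maps a triangle to the signed sum of its edges. For instance
  ∂AEL = EL − AL + AE,
  ∂FGJ = GJ − FJ + FG.
As a 30×20 matrix over Z this has rank 20, with invariant factors (1,1,1,1,1,1,1,1,1,1,1,1,1,1,1,1,1,1,1,2).

Computing H_k = (kernel of ∂_k) / (image of ∂_{k+1}):

  H_0: rank C_0 − rank ∂_1 = 10 − 9 = 1, and the invariant factors of ∂_1 are all 1, so H_0 = Z.
  H_1: rank ker ∂_1 − rank ∂_2 = (30 − 9) − 20 = 1, and ∂_2 has invariant factor 2 > 1, so H_1 = Z ⊕ Z/2.
  H_2: rank ker ∂_2 − rank ∂_3 = (20 − 20) − 0 = 0, and there is no ∂_3, so H_2 = 0.

As a check, the Euler characteristic is 10 − 30 + 20 = 0, which agrees with 1 − 1 + 0 = 0.

H_0 = Z,  H_1 = Z ⊕ Z/2,  H_2 = 0.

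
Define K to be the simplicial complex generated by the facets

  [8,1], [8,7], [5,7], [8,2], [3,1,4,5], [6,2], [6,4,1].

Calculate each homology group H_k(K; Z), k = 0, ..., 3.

Take the total order 1 < 2 < 3 < 4 < 5 < 6 < 7 < 8 on the vertex set. Then K (dimension 3) consists of the simplices:

  0-simplices (8): [1], [2], [3], [4], [5], [6], [7], [8]
  1-simplices (13): [1,3], [1,4], [1,5], [1,6], [1,8], [2,6], [2,8], [3,4], [3,5], [4,5], [4,6], [5,7], [7,8]
  2-simplices (5): [1,3,4], [1,3,5], [1,4,5], [1,4,6], [3,4,5]
  3-simplices (1): [1,3,4,5]

Hence C_0 ≅ Z^8, C_1 ≅ Z^13, C_2 ≅ Z^5, C_3 ≅ Z^1.

∂_1: C_1 → C_0 is given by ∂[p,q] = [q] − [p].
As a 8×13 matrix over Z this has rank 7, with invariant factors (1,1,1,1,1,1,1).

Boundary ∂_2: C_2 → C_1 maps a triangle to the signed sum of its edges. For instance
  ∂[1,3,4] = [3,4] − [1,4] + [1,3],
  ∂[1,4,6] = [4,6] − [1,6] + [1,4].
The 13×5 boundary matrix has rank 4 and Smith normal form diag(1,1,1,1).

∂_3: C_3 → C_2 sends each 3-simplex σ to the alternating sum Σ_i (−1)^i (σ with its i-th vertex removed). For instance
  ∂[1,3,4,5] = [3,4,5] − [1,4,5] + [1,3,5] − [1,3,4].
The resulting 5×1 matrix has rank 1, and its Smith normal form has invariant factors (1).

From H_k ≅ ker(∂_k) / im(∂_{k+1}) we obtain:

  H_0: rank C_0 − rank ∂_1 = 8 − 7 = 1, and the invariant factors of ∂_1 are all 1, so H_0 ≅ Z.
  H_1: rank ker ∂_1 − rank ∂_2 = (13 − 7) − 4 = 2, and the invariant factors of ∂_2 are all 1, so H_1 ≅ Z^2.
  H_2: rank ker ∂_2 − rank ∂_3 = (5 − 4) − 1 = 0, and the invariant factors of ∂_3 are all 1, so H_2 ≅ 0.
  H_3: rank ker ∂_3 − rank ∂_4 = (1 − 1) − 0 = 0, and there is no ∂_4, so H_3 ≅ 0.

As a check, the Euler characteristic is 8 − 13 + 5 − 1 = -1, which agrees with 1 − 2 + 0 − 0 = -1.

H_0 = Z,  H_1 = Z^2,  H_2 = 0,  H_3 = 0.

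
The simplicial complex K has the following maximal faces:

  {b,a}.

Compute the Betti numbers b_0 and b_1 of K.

We work with the vertex ordering a < b. The simplices of K, each written with vertices in increasing order, are:

  0-simplices (2): a, b
  1-simplices (1): ab

Hence C_0 ≅ Z^2, C_1 ≅ Z^1.

∂_1: C_1 → C_0 maps an edge to its endpoints' difference, ∂[p,q] = q − p. For instance
  ∂ab = b − a.
The resulting 2×1 matrix has rank 1, and its Smith normal form has invariant factors (1).

Reading off H_k = ker ∂_k / im ∂_{k+1}:

  H_0: rank C_0 − rank ∂_1 = 2 − 1 = 1, and the invariant factors of ∂_1 are all 1, so H_0 = Z.
  H_1: rank ker ∂_1 − rank ∂_2 = (1 − 1) − 0 = 0, and there is no ∂_2, so H_1 = 0.

As a check, the Euler characteristic is 2 − 1 = 1, which agrees with 1 − 0 = 1.
(K is a triangulation of the 1-simplex.)

Hence the Betti numbers are b_0 = 1, b_1 = 0.

b_0 = 1, b_1 = 0.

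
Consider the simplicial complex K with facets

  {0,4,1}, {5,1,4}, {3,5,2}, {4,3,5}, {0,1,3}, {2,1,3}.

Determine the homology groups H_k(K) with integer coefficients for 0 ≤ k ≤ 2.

We work with the vertex ordering 0 < 1 < 2 < 3 < 4 < 5. The simplices of K, each written with vertices in increasing order, are:

  0-simplices (6): [0], [1], [2], [3], [4], [5]
  1-simplices (12): [0,1], [0,3], [0,4], [1,2], [1,3], [1,4], [1,5], [2,3], [2,5], [3,4], [3,5], [4,5]
  2-simplices (6): [0,1,3], [0,1,4], [1,2,3], [1,4,5], [2,3,5], [3,4,5]

so the chain groups are C_0 ≅ Z^6, C_1 ≅ Z^12, C_2 ≅ Z^6.

∂_1: C_1 → C_0 is given by ∂[p,q] = [q] − [p].
This gives a 6×12 integer matrix of rank 5; reducing to Smith normal form yields diagonal entries (1,1,1,1,1).

Boundary ∂_2: C_2 → C_1 sends each 2-simplex [p,q,r] to [q,r] − [p,r] + [p,q]. For instance
  ∂[0,1,4] = [1,4] − [0,4] + [0,1],
  ∂[3,4,5] = [4,5] − [3,5] + [3,4].
The resulting 12×6 matrix has rank 6, and its Smith normal form has invariant factors (1,1,1,1,1,1).

Computing H_k = (kernel of ∂_k) / (image of ∂_{k+1}):

  H_0: rank C_0 − rank ∂_1 = 6 − 5 = 1, and the invariant factors of ∂_1 are all 1, so H_0 ≅ Z.
  H_1: rank ker ∂_1 − rank ∂_2 = (12 − 5) − 6 = 1, and the invariant factors of ∂_2 are all 1, so H_1 ≅ Z.
  H_2: rank ker ∂_2 − rank ∂_3 = (6 − 6) − 0 = 0, and there is no ∂_3, so H_2 ≅ 0.

(K is a triangulation of the cylinder S^1 x I.)

H_0 ≅ Z,  H_1 ≅ Z,  H_2 = 0.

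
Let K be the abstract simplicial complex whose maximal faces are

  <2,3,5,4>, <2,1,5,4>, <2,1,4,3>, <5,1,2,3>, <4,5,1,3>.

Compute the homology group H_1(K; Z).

H_1 = 0.

Fix the vertex order 1 < 2 < 3 < 4 < 5 and write every simplex with vertices in increasing order. Then dim K = 3 and the simplices of K are:

  0-simplices (5): [1], [2], [3], [4], [5]
  1-simplices (10): [1,2], [1,3], [1,4], [1,5], [2,3], [2,4], [2,5], [3,4], [3,5], [4,5]
  2-simplices (10): [1,2,3], [1,2,4], [1,2,5], [1,3,4], [1,3,5], [1,4,5], [2,3,4], [2,3,5], [2,4,5], [3,4,5]
  3-simplices (5): [1,2,3,4], [1,2,3,5], [1,2,4,5], [1,3,4,5], [2,3,4,5]

so the chain groups are C_0 ≅ Z^5, C_1 ≅ Z^10, C_2 ≅ Z^10, C_3 ≅ Z^5.

The boundary map ∂_1: C_1 → C_0 sends each edge [p,q] (with p < q) to q − p.
The 5×10 boundary matrix has rank 4 and Smith normal form diag(1,1,1,1).

The boundary map ∂_2: C_2 → C_1 maps a triangle to the signed sum of its edges. For instance
  ∂[1,2,3] = [2,3] − [1,3] + [1,2],
  ∂[1,4,5] = [4,5] − [1,5] + [1,4].
As a 10×10 matrix over Z this has rank 6, with invariant factors (1,1,1,1,1,1).

∂_3: C_3 → C_2 sends each 3-simplex σ to the alternating sum Σ_i (−1)^i (σ with its i-th vertex removed). For instance
  ∂[1,2,3,4] = [2,3,4] − [1,3,4] + [1,2,4] − [1,2,3],
  ∂[1,3,4,5] = [3,4,5] − [1,4,5] + [1,3,5] − [1,3,4].
This gives a 10×5 integer matrix of rank 4; reducing to Smith normal form yields diagonal entries (1,1,1,1).

Computing H_k = (kernel of ∂_k) / (image of ∂_{k+1}):

  H_1: rank ker ∂_1 − rank ∂_2 = (10 − 4) − 6 = 0, and the invariant factors of ∂_2 are all 1, so H_1 ≅ 0.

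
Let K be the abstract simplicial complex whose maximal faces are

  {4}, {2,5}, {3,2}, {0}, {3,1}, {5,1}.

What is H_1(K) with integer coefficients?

H_1 = Z.

We work with the vertex ordering 0 < 1 < 2 < 3 < 4 < 5. The simplices of K, each written with vertices in increasing order, are:

  0-simplices (6): [0], [1], [2], [3], [4], [5]
  1-simplices (4): [1,3], [1,5], [2,3], [2,5]

Hence C_0 ≅ Z^6, C_1 ≅ Z^4.

The boundary map ∂_1: C_1 → C_0 is given by ∂[p,q] = [q] − [p]. For instance
  ∂[1,5] = [5] − [1].
This gives a 6×4 integer matrix of rank 3; reducing to Smith normal form yields diagonal entries (1,1,1).

Now H_k = ker ∂_k / im ∂_{k+1}, so:

  H_1: rank ker ∂_1 − rank ∂_2 = (4 − 3) − 0 = 1, and there is no ∂_2, so H_1 = Z.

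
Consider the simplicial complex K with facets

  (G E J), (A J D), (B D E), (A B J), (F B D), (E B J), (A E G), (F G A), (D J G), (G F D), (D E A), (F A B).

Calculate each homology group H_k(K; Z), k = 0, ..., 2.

We work with the vertex ordering A < B < D < E < F < G < J. The simplices of K, each written with vertices in increasing order, are:

  0-simplices (7): A, B, D, E, F, G, J
  1-simplices (18): AB, AD, AE, AF, AG, AJ, BD, BE, BF, BJ, DE, DF, DG, DJ, EG, EJ, FG, GJ
  2-simplices (12): ABF, ABJ, ADE, ADJ, AEG, AFG, BDE, BDF, BEJ, DFG, DGJ, EGJ

so the chain groups are C_0 ≅ Z^7, C_1 ≅ Z^18, C_2 ≅ Z^12.

Boundary ∂_1: C_1 → C_0 is given by ∂[p,q] = [q] − [p].
The 7×18 boundary matrix has rank 6 and Smith normal form diag(1,1,1,1,1,1).

The boundary map ∂_2: C_2 → C_1 sends each 2-simplex [p,q,r] to [q,r] − [p,r] + [p,q]. For instance
  ∂ADE = DE − AE + AD,
  ∂BDE = DE − BE + BD.
This gives a 18×12 integer matrix of rank 12; reducing to Smith normal form yields diagonal entries (1,1,1,1,1,1,1,1,1,1,1,2).

Computing H_k = (kernel of ∂_k) / (image of ∂_{k+1}):

  H_0: rank C_0 − rank ∂_1 = 7 − 6 = 1, and the invariant factors of ∂_1 are all 1, so H_0 = Z.
  H_1: rank ker ∂_1 − rank ∂_2 = (18 − 6) − 12 = 0, and ∂_2 has invariant factor 2 > 1, so H_1 = Z_2.
  H_2: rank ker ∂_2 − rank ∂_3 = (12 − 12) − 0 = 0, and there is no ∂_3, so H_2 = 0.

As a check, the Euler characteristic is 7 − 18 + 12 = 1, which agrees with 1 − 0 + 0 = 1.

H_0 = Z,  H_1 = Z_2,  H_2 = 0.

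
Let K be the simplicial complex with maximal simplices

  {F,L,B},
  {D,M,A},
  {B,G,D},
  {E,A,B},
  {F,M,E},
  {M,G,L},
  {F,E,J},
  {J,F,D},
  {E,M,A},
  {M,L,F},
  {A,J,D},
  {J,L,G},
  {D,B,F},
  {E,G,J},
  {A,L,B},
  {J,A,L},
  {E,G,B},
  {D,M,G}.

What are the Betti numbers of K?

We work with the vertex ordering A < B < D < E < F < G < J < L < M. The simplices of K, each written with vertices in increasing order, are:

  0-simplices (9): A, B, D, E, F, G, J, L, M
  1-simplices (27): AB, AD, AE, AJ, AL, AM, BD, BE, BF, BG, BL, DF, DG, DJ, DM, EF, EG, EJ, EM, FJ, FL, FM, GJ, GL, GM, JL, LM
  2-simplices (18): ABE, ABL, ADJ, ADM, AEM, AJL, BDF, BDG, BEG, BFL, DFJ, DGM, EFJ, EFM, EGJ, FLM, GJL, GLM

Hence C_0 ≅ Z^9, C_1 ≅ Z^27, C_2 ≅ Z^18.

Boundary ∂_1: C_1 → C_0 maps an edge to its endpoints' difference, ∂[p,q] = q − p.
The resulting 9×27 matrix has rank 8, and its Smith normal form has invariant factors (1,1,1,1,1,1,1,1).

The boundary map ∂_2: C_2 → C_1 maps a triangle to the signed sum of its edges. For instance
  ∂ABE = BE − AE + AB,
  ∂BDF = DF − BF + BD.
This gives a 27×18 integer matrix of rank 17; reducing to Smith normal form yields diagonal entries (1,1,1,1,1,1,1,1,1,1,1,1,1,1,1,1,1).

From H_k ≅ ker(∂_k) / im(∂_{k+1}) we obtain:

  H_0: rank C_0 − rank ∂_1 = 9 − 8 = 1, and the invariant factors of ∂_1 are all 1, so H_0 ≅ Z.
  H_1: rank ker ∂_1 − rank ∂_2 = (27 − 8) − 17 = 2, and the invariant factors of ∂_2 are all 1, so H_1 ≅ Z^2.
  H_2: rank ker ∂_2 − rank ∂_3 = (18 − 17) − 0 = 1, and there is no ∂_3, so H_2 ≅ Z.

As a check, the Euler characteristic is 9 − 27 + 18 = 0, which agrees with 1 − 2 + 1 = 0.
(K is a triangulation of the torus T^2.)

Hence the Betti numbers are b_0 = 1, b_1 = 2, b_2 = 1.

b_0 = 1, b_1 = 2, b_2 = 1.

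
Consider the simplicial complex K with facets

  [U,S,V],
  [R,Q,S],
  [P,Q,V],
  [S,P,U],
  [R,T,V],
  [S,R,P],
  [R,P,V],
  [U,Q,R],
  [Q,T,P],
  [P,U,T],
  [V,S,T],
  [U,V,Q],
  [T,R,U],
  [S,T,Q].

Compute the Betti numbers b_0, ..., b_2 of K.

K has 7 vertices, 21 edges, 14 triangles.
rank ∂_0 = 0, rank ∂_1 = 6 ⇒ b_0 = 7 − 0 − 6 = 1; all invariant factors of ∂_1 are 1 so no torsion. So H_0 = Z.
rank ∂_1 = 6, rank ∂_2 = 13 ⇒ b_1 = 21 − 6 − 13 = 2; all invariant factors of ∂_2 are 1 so no torsion. So H_1 = Z^2.
rank ∂_2 = 13, rank ∂_3 = 0 ⇒ b_2 = 14 − 13 − 0 = 1. So H_2 = Z.

b_0 = 1, b_1 = 2, b_2 = 1.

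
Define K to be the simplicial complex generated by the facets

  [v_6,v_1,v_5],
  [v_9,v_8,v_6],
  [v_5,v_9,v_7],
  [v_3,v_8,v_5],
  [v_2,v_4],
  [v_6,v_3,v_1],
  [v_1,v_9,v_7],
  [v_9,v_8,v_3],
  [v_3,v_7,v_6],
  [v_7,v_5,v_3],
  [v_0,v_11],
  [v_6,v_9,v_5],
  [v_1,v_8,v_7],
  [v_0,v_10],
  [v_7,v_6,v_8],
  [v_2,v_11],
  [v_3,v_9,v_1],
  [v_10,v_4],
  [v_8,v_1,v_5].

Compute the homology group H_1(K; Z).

Order the vertices as v_0 < v_1 < v_2 < v_3 < v_4 < v_5 < v_6 < v_7 < v_8 < v_9 < v_10 < v_11. Listing each simplex with vertices in this order, K has dimension 2 with simplices:

  0-simplices (12): [v_0], [v_1], [v_2], [v_3], [v_4], [v_5], [v_6], [v_7], [v_8], [v_9], [v_10], [v_11]
  1-simplices (26): (26 of them)
  2-simplices (14): (14 of them)

Hence C_0 ≅ Z^12, C_1 ≅ Z^26, C_2 ≅ Z^14.

The boundary map ∂_1: C_1 → C_0 maps an edge to its endpoints' difference, ∂[p,q] = q − p. For instance
  ∂[v_6,v_8] = [v_8] − [v_6].
The 12×26 boundary matrix has rank 10 and Smith normal form diag(1,1,1,1,1,1,1,1,1,1).

∂_2: C_2 → C_1 acts by ∂[p,q,r] = [q,r] − [p,r] + [p,q]. For instance
  ∂[v_5,v_7,v_9] = [v_7,v_9] − [v_5,v_9] + [v_5,v_7],
  ∂[v_1,v_5,v_8] = [v_5,v_8] − [v_1,v_8] + [v_1,v_5].
This gives a 26×14 integer matrix of rank 13; reducing to Smith normal form yields diagonal entries (1,1,1,1,1,1,1,1,1,1,1,1,1).

Computing H_k = (kernel of ∂_k) / (image of ∂_{k+1}):

  H_1: rank ker ∂_1 − rank ∂_2 = (26 − 10) − 13 = 3, and the invariant factors of ∂_2 are all 1, so H_1 = Z^3.

(K is a triangulation of the disjoint union of the circle S^1 and the torus T^2.)

H_1 = Z^3.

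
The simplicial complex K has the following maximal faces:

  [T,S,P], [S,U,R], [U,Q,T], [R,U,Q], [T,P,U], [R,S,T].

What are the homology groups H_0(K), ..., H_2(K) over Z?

H_0 ≅ Z,  H_1 ≅ Z,  H_2 = 0.

Fix the vertex order P < Q < R < S < T < U and write every simplex with vertices in increasing order. Then dim K = 2 and the simplices of K are:

  0-simplices (6): P, Q, R, S, T, U
  1-simplices (12): PS, PT, PU, QR, QT, QU, RS, RT, RU, ST, SU, TU
  2-simplices (6): PST, PTU, QRU, QTU, RST, RSU

Hence C_0 ≅ Z^6, C_1 ≅ Z^12, C_2 ≅ Z^6.

Boundary ∂_1: C_1 → C_0 sends each edge [p,q] (with p < q) to q − p. For instance
  ∂QU = U − Q.
The 6×12 boundary matrix has rank 5 and Smith normal form diag(1,1,1,1,1).

The boundary map ∂_2: C_2 → C_1 acts by ∂[p,q,r] = [q,r] − [p,r] + [p,q]. For instance
  ∂PTU = TU − PU + PT,
  ∂QRU = RU − QU + QR.
The resulting 12×6 matrix has rank 6, and its Smith normal form has invariant factors (1,1,1,1,1,1).

Computing H_k = (kernel of ∂_k) / (image of ∂_{k+1}):

  H_0: rank C_0 − rank ∂_1 = 6 − 5 = 1, and the invariant factors of ∂_1 are all 1, so H_0 ≅ Z.
  H_1: rank ker ∂_1 − rank ∂_2 = (12 − 5) − 6 = 1, and the invariant factors of ∂_2 are all 1, so H_1 ≅ Z.
  H_2: rank ker ∂_2 − rank ∂_3 = (6 − 6) − 0 = 0, and there is no ∂_3, so H_2 ≅ 0.

(K is a triangulation of the cylinder S^1 x I.)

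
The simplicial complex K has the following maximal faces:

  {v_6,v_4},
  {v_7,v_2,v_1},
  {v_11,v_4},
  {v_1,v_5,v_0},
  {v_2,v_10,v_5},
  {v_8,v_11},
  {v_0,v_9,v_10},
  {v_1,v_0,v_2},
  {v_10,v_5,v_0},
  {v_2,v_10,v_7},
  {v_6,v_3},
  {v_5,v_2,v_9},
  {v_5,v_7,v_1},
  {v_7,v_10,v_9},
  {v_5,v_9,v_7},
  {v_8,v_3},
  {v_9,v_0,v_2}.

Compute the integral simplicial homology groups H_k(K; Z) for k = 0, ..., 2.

H_0 = Z^2,  H_1 = Z ⊕ Z/2,  H_2 = 0.

Fix the vertex order v_0 < v_1 < v_2 < v_3 < v_4 < v_5 < v_6 < v_7 < v_8 < v_9 < v_10 < v_11 and write every simplex with vertices in increasing order. Then dim K = 2 and the simplices of K are:

  0-simplices (12): [v_0], [v_1], [v_2], [v_3], [v_4], [v_5], [v_6], [v_7], [v_8], [v_9], [v_10], [v_11]
  1-simplices (23): (23 of them)
  2-simplices (12): (12 of them)

Hence C_0 ≅ Z^12, C_1 ≅ Z^23, C_2 ≅ Z^12.

∂_1: C_1 → C_0 is given by ∂[p,q] = [q] − [p].
As a 12×23 matrix over Z this has rank 10, with invariant factors (1,1,1,1,1,1,1,1,1,1).

∂_2: C_2 → C_1 acts by ∂[p,q,r] = [q,r] − [p,r] + [p,q]. For instance
  ∂[v_0,v_1,v_2] = [v_1,v_2] − [v_0,v_2] + [v_0,v_1],
  ∂[v_5,v_7,v_9] = [v_7,v_9] − [v_5,v_9] + [v_5,v_7].
This gives a 23×12 integer matrix of rank 12; reducing to Smith normal form yields diagonal entries (1,1,1,1,1,1,1,1,1,1,1,2).

Reading off H_k = ker ∂_k / im ∂_{k+1}:

  H_0: rank C_0 − rank ∂_1 = 12 − 10 = 2, and the invariant factors of ∂_1 are all 1, so H_0 = Z^2.
  H_1: rank ker ∂_1 − rank ∂_2 = (23 − 10) − 12 = 1, and ∂_2 has invariant factor 2 > 1, so H_1 = Z ⊕ Z/2.
  H_2: rank ker ∂_2 − rank ∂_3 = (12 − 12) − 0 = 0, and there is no ∂_3, so H_2 = 0.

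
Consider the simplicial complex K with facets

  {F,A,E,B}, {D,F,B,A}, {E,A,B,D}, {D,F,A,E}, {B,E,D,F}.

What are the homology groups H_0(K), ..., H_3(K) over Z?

We work with the vertex ordering A < B < D < E < F. The simplices of K, each written with vertices in increasing order, are:

  0-simplices (5): A, B, D, E, F
  1-simplices (10): AB, AD, AE, AF, BD, BE, BF, DE, DF, EF
  2-simplices (10): ABD, ABE, ABF, ADE, ADF, AEF, BDE, BDF, BEF, DEF
  3-simplices (5): ABDE, ABDF, ABEF, ADEF, BDEF

giving chain groups C_0 ≅ Z^5, C_1 ≅ Z^10, C_2 ≅ Z^10, C_3 ≅ Z^5.

∂_1: C_1 → C_0 sends each edge [p,q] (with p < q) to q − p. For instance
  ∂AF = F − A.
As a 5×10 matrix over Z this has rank 4, with invariant factors (1,1,1,1).

The boundary map ∂_2: C_2 → C_1 acts by ∂[p,q,r] = [q,r] − [p,r] + [p,q]. For instance
  ∂AEF = EF − AF + AE,
  ∂ABE = BE − AE + AB.
As a 10×10 matrix over Z this has rank 6, with invariant factors (1,1,1,1,1,1).

The boundary map ∂_3: C_3 → C_2 sends each 3-simplex σ to the alternating sum Σ_i (−1)^i (σ with its i-th vertex removed). For instance
  ∂ADEF = DEF − AEF + ADF − ADE,
  ∂BDEF = DEF − BEF + BDF − BDE.
As a 10×5 matrix over Z this has rank 4, with invariant factors (1,1,1,1).

From H_k ≅ ker(∂_k) / im(∂_{k+1}) we obtain:

  H_0: rank C_0 − rank ∂_1 = 5 − 4 = 1, and the invariant factors of ∂_1 are all 1, so H_0 ≅ Z.
  H_1: rank ker ∂_1 − rank ∂_2 = (10 − 4) − 6 = 0, and the invariant factors of ∂_2 are all 1, so H_1 ≅ 0.
  H_2: rank ker ∂_2 − rank ∂_3 = (10 − 6) − 4 = 0, and the invariant factors of ∂_3 are all 1, so H_2 ≅ 0.
  H_3: rank ker ∂_3 − rank ∂_4 = (5 − 4) − 0 = 1, and there is no ∂_4, so H_3 ≅ Z.

(K is a triangulation of the 3-sphere S^3.)

H_0 ≅ Z,  H_1 = 0,  H_2 = 0,  H_3 ≅ Z.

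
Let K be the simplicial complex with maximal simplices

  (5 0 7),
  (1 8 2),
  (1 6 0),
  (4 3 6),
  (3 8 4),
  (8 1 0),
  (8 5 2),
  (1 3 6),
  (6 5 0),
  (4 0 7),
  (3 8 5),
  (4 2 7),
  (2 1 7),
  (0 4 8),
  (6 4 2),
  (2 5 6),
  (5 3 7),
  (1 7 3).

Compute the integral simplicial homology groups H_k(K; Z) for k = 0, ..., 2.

H_0 ≅ Z,  H_1 ≅ Z^2,  H_2 ≅ Z.

We work with the vertex ordering 0 < 1 < 2 < 3 < 4 < 5 < 6 < 7 < 8. The simplices of K, each written with vertices in increasing order, are:

  0-simplices (9): [0], [1], [2], [3], [4], [5], [6], [7], [8]
  1-simplices (27): (27 of them)
  2-simplices (18): [0,1,6], [0,1,8], [0,4,7], [0,4,8], [0,5,6], [0,5,7], [1,2,7], [1,2,8], [1,3,6], [1,3,7], [2,4,6], [2,4,7], [2,5,6], [2,5,8], [3,4,6], [3,4,8], [3,5,7], [3,5,8]

giving chain groups C_0 ≅ Z^9, C_1 ≅ Z^27, C_2 ≅ Z^18.

Boundary ∂_1: C_1 → C_0 sends each edge [p,q] (with p < q) to q − p. For instance
  ∂[3,6] = [6] − [3].
As a 9×27 matrix over Z this has rank 8, with invariant factors (1,1,1,1,1,1,1,1).

The boundary map ∂_2: C_2 → C_1 sends each 2-simplex [p,q,r] to [q,r] − [p,r] + [p,q]. For instance
  ∂[0,4,7] = [4,7] − [0,7] + [0,4],
  ∂[0,5,6] = [5,6] − [0,6] + [0,5].
This gives a 27×18 integer matrix of rank 17; reducing to Smith normal form yields diagonal entries (1,1,1,1,1,1,1,1,1,1,1,1,1,1,1,1,1).

Now H_k = ker ∂_k / im ∂_{k+1}, so:

  H_0: rank C_0 − rank ∂_1 = 9 − 8 = 1, and the invariant factors of ∂_1 are all 1, so H_0 = Z.
  H_1: rank ker ∂_1 − rank ∂_2 = (27 − 8) − 17 = 2, and the invariant factors of ∂_2 are all 1, so H_1 = Z^2.
  H_2: rank ker ∂_2 − rank ∂_3 = (18 − 17) − 0 = 1, and there is no ∂_3, so H_2 = Z.

As a check, the Euler characteristic is 9 − 27 + 18 = 0, which agrees with 1 − 2 + 1 = 0.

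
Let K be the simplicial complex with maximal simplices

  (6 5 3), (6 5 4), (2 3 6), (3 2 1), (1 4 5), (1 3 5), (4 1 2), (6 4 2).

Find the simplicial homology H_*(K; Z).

We work with the vertex ordering 1 < 2 < 3 < 4 < 5 < 6. The simplices of K, each written with vertices in increasing order, are:

  0-simplices (6): [1], [2], [3], [4], [5], [6]
  1-simplices (12): [1,2], [1,3], [1,4], [1,5], [2,3], [2,4], [2,6], [3,5], [3,6], [4,5], [4,6], [5,6]
  2-simplices (8): [1,2,3], [1,2,4], [1,3,5], [1,4,5], [2,3,6], [2,4,6], [3,5,6], [4,5,6]

so the chain groups are C_0 ≅ Z^6, C_1 ≅ Z^12, C_2 ≅ Z^8.

The boundary map ∂_1: C_1 → C_0 maps an edge to its endpoints' difference, ∂[p,q] = q − p. For instance
  ∂[1,5] = [5] − [1].
The 6×12 boundary matrix has rank 5 and Smith normal form diag(1,1,1,1,1).

∂_2: C_2 → C_1 maps a triangle to the signed sum of its edges. For instance
  ∂[3,5,6] = [5,6] − [3,6] + [3,5],
  ∂[1,2,4] = [2,4] − [1,4] + [1,2].
As a 12×8 matrix over Z this has rank 7, with invariant factors (1,1,1,1,1,1,1).

Now H_k = ker ∂_k / im ∂_{k+1}, so:

  H_0: rank C_0 − rank ∂_1 = 6 − 5 = 1, and the invariant factors of ∂_1 are all 1, so H_0 = Z.
  H_1: rank ker ∂_1 − rank ∂_2 = (12 − 5) − 7 = 0, and the invariant factors of ∂_2 are all 1, so H_1 = 0.
  H_2: rank ker ∂_2 − rank ∂_3 = (8 − 7) − 0 = 1, and there is no ∂_3, so H_2 = Z.

As a check, the Euler characteristic is 6 − 12 + 8 = 2, which agrees with 1 − 0 + 1 = 2.
(K is a triangulation of the 2-sphere S^2.)

H_0 = Z,  H_1 = 0,  H_2 = Z.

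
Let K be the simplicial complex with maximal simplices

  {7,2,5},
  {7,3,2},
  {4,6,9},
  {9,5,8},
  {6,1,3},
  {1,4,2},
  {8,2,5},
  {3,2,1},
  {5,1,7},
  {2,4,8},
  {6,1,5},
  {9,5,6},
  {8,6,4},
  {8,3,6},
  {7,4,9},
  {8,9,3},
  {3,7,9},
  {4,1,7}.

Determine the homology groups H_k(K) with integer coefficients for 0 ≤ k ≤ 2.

We work with the vertex ordering 1 < 2 < 3 < 4 < 5 < 6 < 7 < 8 < 9. The simplices of K, each written with vertices in increasing order, are:

  0-simplices (9): [1], [2], [3], [4], [5], [6], [7], [8], [9]
  1-simplices (27): (27 of them)
  2-simplices (18): [1,2,3], [1,2,4], [1,3,6], [1,4,7], [1,5,6], [1,5,7], [2,3,7], [2,4,8], [2,5,7], [2,5,8], [3,6,8], [3,7,9], [3,8,9], [4,6,8], [4,6,9], [4,7,9], [5,6,9], [5,8,9]

so the chain groups are C_0 ≅ Z^9, C_1 ≅ Z^27, C_2 ≅ Z^18.

Boundary ∂_1: C_1 → C_0 sends each edge [p,q] (with p < q) to q − p.
The 9×27 boundary matrix has rank 8 and Smith normal form diag(1,1,1,1,1,1,1,1).

∂_2: C_2 → C_1 sends each 2-simplex [p,q,r] to [q,r] − [p,r] + [p,q]. For instance
  ∂[2,5,8] = [5,8] − [2,8] + [2,5],
  ∂[1,4,7] = [4,7] − [1,7] + [1,4].
As a 27×18 matrix over Z this has rank 18, with invariant factors (1,1,1,1,1,1,1,1,1,1,1,1,1,1,1,1,1,2).

Now H_k = ker ∂_k / im ∂_{k+1}, so:

  H_0: rank C_0 − rank ∂_1 = 9 − 8 = 1, and the invariant factors of ∂_1 are all 1, so H_0 = Z.
  H_1: rank ker ∂_1 − rank ∂_2 = (27 − 8) − 18 = 1, and ∂_2 has invariant factor 2 > 1, so H_1 = Z ⊕ Z/2Z.
  H_2: rank ker ∂_2 − rank ∂_3 = (18 − 18) − 0 = 0, and there is no ∂_3, so H_2 = 0.

As a check, the Euler characteristic is 9 − 27 + 18 = 0, which agrees with 1 − 1 + 0 = 0.

H_0 ≅ Z,  H_1 ≅ Z ⊕ Z/2Z,  H_2 = 0.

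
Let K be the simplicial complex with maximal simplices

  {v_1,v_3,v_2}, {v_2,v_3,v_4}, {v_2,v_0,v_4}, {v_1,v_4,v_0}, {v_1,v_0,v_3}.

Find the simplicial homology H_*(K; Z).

Take the total order v_0 < v_1 < v_2 < v_3 < v_4 on the vertex set. Then K (dimension 2) consists of the simplices:

  0-simplices (5): [v_0], [v_1], [v_2], [v_3], [v_4]
  1-simplices (10): [v_0,v_1], [v_0,v_2], [v_0,v_3], [v_0,v_4], [v_1,v_2], [v_1,v_3], [v_1,v_4], [v_2,v_3], [v_2,v_4], [v_3,v_4]
  2-simplices (5): [v_0,v_1,v_3], [v_0,v_1,v_4], [v_0,v_2,v_4], [v_1,v_2,v_3], [v_2,v_3,v_4]

giving chain groups C_0 ≅ Z^5, C_1 ≅ Z^10, C_2 ≅ Z^5.

Boundary ∂_1: C_1 → C_0 is given by ∂[p,q] = [q] − [p]. For instance
  ∂[v_0,v_2] = [v_2] − [v_0].
This gives a 5×10 integer matrix of rank 4; reducing to Smith normal form yields diagonal entries (1,1,1,1).

The boundary map ∂_2: C_2 → C_1 maps a triangle to the signed sum of its edges. For instance
  ∂[v_0,v_2,v_4] = [v_2,v_4] − [v_0,v_4] + [v_0,v_2],
  ∂[v_0,v_1,v_3] = [v_1,v_3] − [v_0,v_3] + [v_0,v_1].
This gives a 10×5 integer matrix of rank 5; reducing to Smith normal form yields diagonal entries (1,1,1,1,1).

Reading off H_k = ker ∂_k / im ∂_{k+1}:

  H_0: rank C_0 − rank ∂_1 = 5 − 4 = 1, and the invariant factors of ∂_1 are all 1, so H_0 = Z.
  H_1: rank ker ∂_1 − rank ∂_2 = (10 − 4) − 5 = 1, and the invariant factors of ∂_2 are all 1, so H_1 = Z.
  H_2: rank ker ∂_2 − rank ∂_3 = (5 − 5) − 0 = 0, and there is no ∂_3, so H_2 = 0.

As a check, the Euler characteristic is 5 − 10 + 5 = 0, which agrees with 1 − 1 + 0 = 0.
(K is a triangulation of the Möbius band.)

H_0 = Z,  H_1 = Z,  H_2 = 0.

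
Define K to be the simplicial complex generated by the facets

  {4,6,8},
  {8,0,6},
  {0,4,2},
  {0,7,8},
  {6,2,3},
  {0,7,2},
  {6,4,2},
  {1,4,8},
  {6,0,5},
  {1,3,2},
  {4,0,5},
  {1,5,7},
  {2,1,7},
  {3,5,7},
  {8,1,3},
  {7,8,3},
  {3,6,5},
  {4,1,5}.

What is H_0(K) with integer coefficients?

H_0 = Z.

Order the vertices as 0 < 1 < 2 < 3 < 4 < 5 < 6 < 7 < 8. Listing each simplex with vertices in this order, K has dimension 2 with simplices:

  0-simplices (9): [0], [1], [2], [3], [4], [5], [6], [7], [8]
  1-simplices (27): (27 of them)
  2-simplices (18): [0,2,4], [0,2,7], [0,4,5], [0,5,6], [0,6,8], [0,7,8], [1,2,3], [1,2,7], [1,3,8], [1,4,5], [1,4,8], [1,5,7], [2,3,6], [2,4,6], [3,5,6], [3,5,7], [3,7,8], [4,6,8]

so the chain groups are C_0 ≅ Z^9, C_1 ≅ Z^27, C_2 ≅ Z^18.

∂_1: C_1 → C_0 sends each edge [p,q] (with p < q) to q − p. For instance
  ∂[3,7] = [7] − [3].
The 9×27 boundary matrix has rank 8 and Smith normal form diag(1,1,1,1,1,1,1,1).

The boundary map ∂_2: C_2 → C_1 sends each 2-simplex [p,q,r] to [q,r] − [p,r] + [p,q]. For instance
  ∂[0,6,8] = [6,8] − [0,8] + [0,6],
  ∂[1,4,5] = [4,5] − [1,5] + [1,4].
This gives a 27×18 integer matrix of rank 18; reducing to Smith normal form yields diagonal entries (1,1,1,1,1,1,1,1,1,1,1,1,1,1,1,1,1,2).

Reading off H_k = ker ∂_k / im ∂_{k+1}:

  H_0: rank C_0 − rank ∂_1 = 9 − 8 = 1, and the invariant factors of ∂_1 are all 1, so H_0 ≅ Z.

(K is a triangulation of the Klein bottle.)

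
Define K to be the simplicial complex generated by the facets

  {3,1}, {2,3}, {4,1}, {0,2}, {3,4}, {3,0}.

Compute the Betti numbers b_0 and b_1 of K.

Fix the vertex order 0 < 1 < 2 < 3 < 4 and write every simplex with vertices in increasing order. Then dim K = 1 and the simplices of K are:

  0-simplices (5): [0], [1], [2], [3], [4]
  1-simplices (6): [0,2], [0,3], [1,3], [1,4], [2,3], [3,4]

giving chain groups C_0 ≅ Z^5, C_1 ≅ Z^6.

∂_1: C_1 → C_0 is given by ∂[p,q] = [q] − [p]. For instance
  ∂[0,3] = [3] − [0].
The resulting 5×6 matrix has rank 4, and its Smith normal form has invariant factors (1,1,1,1).

From H_k ≅ ker(∂_k) / im(∂_{k+1}) we obtain:

  H_0: rank C_0 − rank ∂_1 = 5 − 4 = 1, and the invariant factors of ∂_1 are all 1, so H_0 ≅ Z.
  H_1: rank ker ∂_1 − rank ∂_2 = (6 − 4) − 0 = 2, and there is no ∂_2, so H_1 ≅ Z^2.

(K is a triangulation of a wedge of 2 circles.)

Hence the Betti numbers are b_0 = 1, b_1 = 2.

b_0 = 1, b_1 = 2.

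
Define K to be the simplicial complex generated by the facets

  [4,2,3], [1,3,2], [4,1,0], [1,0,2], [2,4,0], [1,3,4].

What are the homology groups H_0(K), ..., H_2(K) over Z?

H_0 ≅ Z,  H_1 = 0,  H_2 ≅ Z.

Fix the vertex order 0 < 1 < 2 < 3 < 4 and write every simplex with vertices in increasing order. Then dim K = 2 and the simplices of K are:

  0-simplices (5): [0], [1], [2], [3], [4]
  1-simplices (9): [0,1], [0,2], [0,4], [1,2], [1,3], [1,4], [2,3], [2,4], [3,4]
  2-simplices (6): [0,1,2], [0,1,4], [0,2,4], [1,2,3], [1,3,4], [2,3,4]

giving chain groups C_0 ≅ Z^5, C_1 ≅ Z^9, C_2 ≅ Z^6.

∂_1: C_1 → C_0 sends each edge [p,q] (with p < q) to q − p. For instance
  ∂[0,4] = [4] − [0].
The 5×9 boundary matrix has rank 4 and Smith normal form diag(1,1,1,1).

The boundary map ∂_2: C_2 → C_1 sends each 2-simplex [p,q,r] to [q,r] − [p,r] + [p,q]. For instance
  ∂[0,1,2] = [1,2] − [0,2] + [0,1],
  ∂[2,3,4] = [3,4] − [2,4] + [2,3].
The resulting 9×6 matrix has rank 5, and its Smith normal form has invariant factors (1,1,1,1,1).

Computing H_k = (kernel of ∂_k) / (image of ∂_{k+1}):

  H_0: rank C_0 − rank ∂_1 = 5 − 4 = 1, and the invariant factors of ∂_1 are all 1, so H_0 = Z.
  H_1: rank ker ∂_1 − rank ∂_2 = (9 − 4) − 5 = 0, and the invariant factors of ∂_2 are all 1, so H_1 = 0.
  H_2: rank ker ∂_2 − rank ∂_3 = (6 − 5) − 0 = 1, and there is no ∂_3, so H_2 = Z.

As a check, the Euler characteristic is 5 − 9 + 6 = 2, which agrees with 1 − 0 + 1 = 2.
(K is a triangulation of the 2-sphere S^2.)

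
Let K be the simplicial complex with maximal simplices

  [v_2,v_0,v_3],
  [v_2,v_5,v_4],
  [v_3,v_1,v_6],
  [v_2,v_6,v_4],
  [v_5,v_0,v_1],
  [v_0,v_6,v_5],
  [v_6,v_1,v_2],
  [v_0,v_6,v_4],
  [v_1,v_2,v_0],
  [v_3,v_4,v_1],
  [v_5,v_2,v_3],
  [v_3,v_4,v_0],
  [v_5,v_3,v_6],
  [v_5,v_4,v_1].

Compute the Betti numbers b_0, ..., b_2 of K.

Take the total order v_0 < v_1 < v_2 < v_3 < v_4 < v_5 < v_6 on the vertex set. Then K (dimension 2) consists of the simplices:

  0-simplices (7): [v_0], [v_1], [v_2], [v_3], [v_4], [v_5], [v_6]
  1-simplices (21): (21 of them)
  2-simplices (14): (14 of them)

so the chain groups are C_0 ≅ Z^7, C_1 ≅ Z^21, C_2 ≅ Z^14.

Boundary ∂_1: C_1 → C_0 is given by ∂[p,q] = [q] − [p].
This gives a 7×21 integer matrix of rank 6; reducing to Smith normal form yields diagonal entries (1,1,1,1,1,1).

Boundary ∂_2: C_2 → C_1 acts by ∂[p,q,r] = [q,r] − [p,r] + [p,q]. For instance
  ∂[v_2,v_4,v_6] = [v_4,v_6] − [v_2,v_6] + [v_2,v_4],
  ∂[v_0,v_3,v_4] = [v_3,v_4] − [v_0,v_4] + [v_0,v_3].
The resulting 21×14 matrix has rank 13, and its Smith normal form has invariant factors (1,1,1,1,1,1,1,1,1,1,1,1,1).

Reading off H_k = ker ∂_k / im ∂_{k+1}:

  H_0: rank C_0 − rank ∂_1 = 7 − 6 = 1, and the invariant factors of ∂_1 are all 1, so H_0 ≅ Z.
  H_1: rank ker ∂_1 − rank ∂_2 = (21 − 6) − 13 = 2, and the invariant factors of ∂_2 are all 1, so H_1 ≅ Z^2.
  H_2: rank ker ∂_2 − rank ∂_3 = (14 − 13) − 0 = 1, and there is no ∂_3, so H_2 ≅ Z.

Hence the Betti numbers are b_0 = 1, b_1 = 2, b_2 = 1.

b_0 = 1, b_1 = 2, b_2 = 1.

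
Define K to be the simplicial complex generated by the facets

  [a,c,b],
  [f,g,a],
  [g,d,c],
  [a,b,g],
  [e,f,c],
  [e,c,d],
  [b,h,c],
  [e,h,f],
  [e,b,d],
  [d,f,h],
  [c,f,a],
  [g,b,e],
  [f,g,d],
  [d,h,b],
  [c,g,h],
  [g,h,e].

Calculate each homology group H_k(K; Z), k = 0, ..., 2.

H_0 = Z,  H_1 = Z^2,  H_2 = Z.

Take the total order a < b < c < d < e < f < g < h on the vertex set. Then K (dimension 2) consists of the simplices:

  0-simplices (8): a, b, c, d, e, f, g, h
  1-simplices (24): ab, ac, af, ag, bc, bd, be, bg, bh, cd, ce, cf, cg, ch, de, df, dg, dh, ef, eg, eh, fg, fh, gh
  2-simplices (16): abc, abg, acf, afg, bch, bde, bdh, beg, cde, cdg, cef, cgh, dfg, dfh, efh, egh

so the chain groups are C_0 ≅ Z^8, C_1 ≅ Z^24, C_2 ≅ Z^16.

∂_1: C_1 → C_0 is given by ∂[p,q] = [q] − [p]. For instance
  ∂de = e − d.
The 8×24 boundary matrix has rank 7 and Smith normal form diag(1,1,1,1,1,1,1).

∂_2: C_2 → C_1 sends each 2-simplex [p,q,r] to [q,r] − [p,r] + [p,q]. For instance
  ∂bdh = dh − bh + bd,
  ∂bde = de − be + bd.
This gives a 24×16 integer matrix of rank 15; reducing to Smith normal form yields diagonal entries (1,1,1,1,1,1,1,1,1,1,1,1,1,1,1).

From H_k ≅ ker(∂_k) / im(∂_{k+1}) we obtain:

  H_0: rank C_0 − rank ∂_1 = 8 − 7 = 1, and the invariant factors of ∂_1 are all 1, so H_0 ≅ Z.
  H_1: rank ker ∂_1 − rank ∂_2 = (24 − 7) − 15 = 2, and the invariant factors of ∂_2 are all 1, so H_1 ≅ Z^2.
  H_2: rank ker ∂_2 − rank ∂_3 = (16 − 15) − 0 = 1, and there is no ∂_3, so H_2 ≅ Z.

As a check, the Euler characteristic is 8 − 24 + 16 = 0, which agrees with 1 − 2 + 1 = 0.
(K is a triangulation of the torus T^2.)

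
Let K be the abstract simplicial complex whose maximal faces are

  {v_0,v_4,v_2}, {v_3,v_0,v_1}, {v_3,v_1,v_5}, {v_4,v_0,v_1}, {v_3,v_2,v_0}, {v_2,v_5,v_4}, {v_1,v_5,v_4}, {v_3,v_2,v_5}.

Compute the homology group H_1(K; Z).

We work with the vertex ordering v_0 < v_1 < v_2 < v_3 < v_4 < v_5. The simplices of K, each written with vertices in increasing order, are:

  0-simplices (6): [v_0], [v_1], [v_2], [v_3], [v_4], [v_5]
  1-simplices (12): [v_0,v_1], [v_0,v_2], [v_0,v_3], [v_0,v_4], [v_1,v_3], [v_1,v_4], [v_1,v_5], [v_2,v_3], [v_2,v_4], [v_2,v_5], [v_3,v_5], [v_4,v_5]
  2-simplices (8): [v_0,v_1,v_3], [v_0,v_1,v_4], [v_0,v_2,v_3], [v_0,v_2,v_4], [v_1,v_3,v_5], [v_1,v_4,v_5], [v_2,v_3,v_5], [v_2,v_4,v_5]

Hence C_0 ≅ Z^6, C_1 ≅ Z^12, C_2 ≅ Z^8.

The boundary map ∂_1: C_1 → C_0 maps an edge to its endpoints' difference, ∂[p,q] = q − p. For instance
  ∂[v_4,v_5] = [v_5] − [v_4].
The resulting 6×12 matrix has rank 5, and its Smith normal form has invariant factors (1,1,1,1,1).

Boundary ∂_2: C_2 → C_1 maps a triangle to the signed sum of its edges. For instance
  ∂[v_1,v_3,v_5] = [v_3,v_5] − [v_1,v_5] + [v_1,v_3],
  ∂[v_0,v_2,v_4] = [v_2,v_4] − [v_0,v_4] + [v_0,v_2].
As a 12×8 matrix over Z this has rank 7, with invariant factors (1,1,1,1,1,1,1).

From H_k ≅ ker(∂_k) / im(∂_{k+1}) we obtain:

  H_1: rank ker ∂_1 − rank ∂_2 = (12 − 5) − 7 = 0, and the invariant factors of ∂_2 are all 1, so H_1 ≅ 0.

(K is a triangulation of the 2-sphere S^2.)

H_1 = 0.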